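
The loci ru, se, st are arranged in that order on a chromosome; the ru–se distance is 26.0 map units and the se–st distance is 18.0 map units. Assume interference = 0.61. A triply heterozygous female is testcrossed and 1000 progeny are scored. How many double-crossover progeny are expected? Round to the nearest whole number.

Map distances give recombination frequencies of 0.260 and 0.180 for the two intervals.
With interference 0.61 (so coincidence = 0.39), expected double-crossover frequency = 0.260 × 0.180 × 0.39 = 0.01825.
Expected number = 0.01825 × 1000 = 18.25 ≈ 18.

18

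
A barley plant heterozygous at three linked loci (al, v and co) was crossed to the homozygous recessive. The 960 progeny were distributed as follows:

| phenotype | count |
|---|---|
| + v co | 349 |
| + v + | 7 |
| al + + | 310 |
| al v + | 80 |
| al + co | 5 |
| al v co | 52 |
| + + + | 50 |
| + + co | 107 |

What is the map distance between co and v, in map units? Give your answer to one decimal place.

The two most frequent reciprocal classes, al + + and + v co, are the parental types, so the F1 was al + + / + v co.
The two rarest classes, al + co and + v +, are the double crossovers. Comparing them with the parentals, only the co allele has switched, so co is the middle locus and the order is al – co – v.
Crossovers in the co–v interval produce the single-crossover classes al v + and + + co (80 + 107 = 187) plus the double crossovers (12).
RF(co–v) = (187 + 12) / 960 = 199/960 = 0.2073 → 20.7 map units.

20.7 map units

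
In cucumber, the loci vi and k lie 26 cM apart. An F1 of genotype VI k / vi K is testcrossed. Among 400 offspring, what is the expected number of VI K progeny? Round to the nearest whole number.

52

A map distance of 26 cM corresponds to a recombination frequency of 0.260.
The F1 is VI k / vi K, so VI K is a recombinant gamete class with expected frequency r/2 = 0.260/2 = 0.1300.
Expected number = 0.1300 × 400 = 52.00 ≈ 52.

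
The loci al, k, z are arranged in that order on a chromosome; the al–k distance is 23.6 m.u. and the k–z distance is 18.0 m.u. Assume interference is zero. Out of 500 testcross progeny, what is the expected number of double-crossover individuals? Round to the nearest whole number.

21

Map distances give recombination frequencies of 0.236 and 0.180 for the two intervals.
With no interference, expected double-crossover frequency = 0.236 × 0.180 = 0.04248.
Expected number = 0.04248 × 500 = 21.24 ≈ 21.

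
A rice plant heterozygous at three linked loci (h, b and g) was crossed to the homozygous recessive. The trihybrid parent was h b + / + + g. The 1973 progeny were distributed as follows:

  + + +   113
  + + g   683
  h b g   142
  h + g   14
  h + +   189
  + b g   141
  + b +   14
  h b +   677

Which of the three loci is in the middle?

The two rarest classes, + b + and h + g, are the double crossovers. Comparing them with the parentals, only the h allele has switched, so h is the middle locus and the order is g – h – b.

h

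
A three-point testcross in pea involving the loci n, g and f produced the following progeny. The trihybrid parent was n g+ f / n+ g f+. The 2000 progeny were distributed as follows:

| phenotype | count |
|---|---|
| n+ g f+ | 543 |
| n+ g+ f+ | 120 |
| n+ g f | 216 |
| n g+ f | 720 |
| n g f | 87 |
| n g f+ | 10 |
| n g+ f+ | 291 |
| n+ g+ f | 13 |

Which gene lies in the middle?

The two rarest classes, n+ g+ f and n g f+, are the double crossovers. Comparing them with the parentals, only the n allele has switched, so n is the middle locus and the order is g – n – f.

n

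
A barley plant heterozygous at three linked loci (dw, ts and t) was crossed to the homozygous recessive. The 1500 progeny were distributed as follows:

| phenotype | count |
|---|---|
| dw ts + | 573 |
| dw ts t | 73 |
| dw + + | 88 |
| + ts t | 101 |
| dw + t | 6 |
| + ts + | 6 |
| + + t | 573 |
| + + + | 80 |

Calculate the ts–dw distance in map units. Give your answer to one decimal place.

The two most frequent reciprocal classes, dw ts + and + + t, are the parental types, so the F1 was dw ts + / + + t.
The two rarest classes, + ts + and dw + t, are the double crossovers. Comparing them with the parentals, only the dw allele has switched, so dw is the middle locus and the order is ts – dw – t.
Crossovers in the ts–dw interval produce the single-crossover classes dw + + and + ts t (88 + 101 = 189) plus the double crossovers (12).
RF(ts–dw) = (189 + 12) / 1500 = 201/1500 = 0.1340 → 13.4 map units.

13.4 map units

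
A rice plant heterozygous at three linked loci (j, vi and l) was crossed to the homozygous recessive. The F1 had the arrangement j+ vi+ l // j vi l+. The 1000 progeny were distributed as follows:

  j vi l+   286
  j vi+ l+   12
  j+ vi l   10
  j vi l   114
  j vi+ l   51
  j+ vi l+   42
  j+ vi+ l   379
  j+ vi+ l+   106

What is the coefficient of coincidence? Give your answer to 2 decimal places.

The two rarest classes, j+ vi l and j vi+ l+, are the double crossovers. Comparing them with the parentals, only the vi allele has switched, so vi is the middle locus and the order is j – vi – l.
j–vi: (93 + 22)/1000 = 0.1150; vi–l: (220 + 22)/1000 = 0.2420.
Expected DCO frequency = 0.1150 × 0.2420 ≈ 0.02783; observed = 22/1000 ≈ 0.02200.
Coefficient of coincidence = 0.02200/0.02783 ≈ 0.79.

0.79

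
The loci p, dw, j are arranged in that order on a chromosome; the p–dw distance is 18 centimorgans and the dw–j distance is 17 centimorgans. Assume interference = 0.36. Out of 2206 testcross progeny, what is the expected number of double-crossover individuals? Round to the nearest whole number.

43

Map distances give recombination frequencies of 0.180 and 0.170 for the two intervals.
With interference 0.36 (so coincidence = 0.64), expected double-crossover frequency = 0.180 × 0.170 × 0.64 = 0.01958.
Expected number = 0.01958 × 2206 = 43.20 ≈ 43.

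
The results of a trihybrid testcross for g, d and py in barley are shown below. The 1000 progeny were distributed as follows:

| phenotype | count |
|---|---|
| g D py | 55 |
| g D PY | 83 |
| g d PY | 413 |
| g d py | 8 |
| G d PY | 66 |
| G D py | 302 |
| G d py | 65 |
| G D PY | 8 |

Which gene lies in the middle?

The two most frequent reciprocal classes, G D py and g d PY, are the parental types, so the F1 was G D py / g d PY.
The two rarest classes, G D PY and g d py, are the double crossovers. Comparing them with the parentals, only the py allele has switched, so py is the middle locus and the order is d – py – g.

py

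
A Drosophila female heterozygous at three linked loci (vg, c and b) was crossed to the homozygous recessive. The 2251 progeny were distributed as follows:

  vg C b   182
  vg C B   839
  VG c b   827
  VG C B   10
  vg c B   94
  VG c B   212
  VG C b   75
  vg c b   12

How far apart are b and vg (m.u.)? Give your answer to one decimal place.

18.5 m.u.

The two most frequent reciprocal classes, vg C B and VG c b, are the parental types, so the F1 was vg C B / VG c b.
The two rarest classes, VG C B and vg c b, are the double crossovers. Comparing them with the parentals, only the vg allele has switched, so vg is the middle locus and the order is b – vg – c.
Crossovers in the b–vg interval produce the single-crossover classes vg C b and VG c B (182 + 212 = 394) plus the double crossovers (22).
RF(b–vg) = (394 + 22) / 2251 = 416/2251 = 0.1848 → 18.5 m.u.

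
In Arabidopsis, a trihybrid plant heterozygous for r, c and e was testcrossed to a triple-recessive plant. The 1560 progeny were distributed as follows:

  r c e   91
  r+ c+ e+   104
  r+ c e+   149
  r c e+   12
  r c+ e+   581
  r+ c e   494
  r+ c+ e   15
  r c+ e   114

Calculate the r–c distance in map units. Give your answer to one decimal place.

The two most frequent reciprocal classes, r+ c e and r c+ e+, are the parental types, so the F1 was r+ c e / r c+ e+.
The two rarest classes, r+ c+ e and r c e+, are the double crossovers. Comparing them with the parentals, only the c allele has switched, so c is the middle locus and the order is e – c – r.
Crossovers in the c–r interval produce the single-crossover classes r c e and r+ c+ e+ (91 + 104 = 195) plus the double crossovers (27).
RF(c–r) = (195 + 27) / 1560 = 222/1560 = 0.1423 → 14.2 map units.

14.2 map units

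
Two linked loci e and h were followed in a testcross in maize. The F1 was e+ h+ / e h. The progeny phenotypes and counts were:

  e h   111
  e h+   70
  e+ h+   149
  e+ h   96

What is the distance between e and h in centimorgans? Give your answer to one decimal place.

The recombinant classes are e+ h and e h+: 96 + 70 = 166.
Recombination frequency = 166/426 = 0.3897 ≈ 39.0%, i.e. 39.0 centimorgans.

39.0 centimorgans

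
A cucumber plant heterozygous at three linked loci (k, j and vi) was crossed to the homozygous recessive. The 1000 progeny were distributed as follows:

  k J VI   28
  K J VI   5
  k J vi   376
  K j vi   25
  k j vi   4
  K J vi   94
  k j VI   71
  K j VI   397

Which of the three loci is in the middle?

j

The two most frequent reciprocal classes, K j VI and k J vi, are the parental types, so the F1 was K j VI / k J vi.
The two rarest classes, K J VI and k j vi, are the double crossovers. Comparing them with the parentals, only the j allele has switched, so j is the middle locus and the order is k – j – vi.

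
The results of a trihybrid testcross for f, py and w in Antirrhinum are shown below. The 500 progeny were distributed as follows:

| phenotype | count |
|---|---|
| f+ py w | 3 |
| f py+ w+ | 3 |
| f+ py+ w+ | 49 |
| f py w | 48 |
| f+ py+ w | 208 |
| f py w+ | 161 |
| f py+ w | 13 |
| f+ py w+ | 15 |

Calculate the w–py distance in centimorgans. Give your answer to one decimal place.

The two most frequent reciprocal classes, f py w+ and f+ py+ w, are the parental types, so the F1 was f py w+ / f+ py+ w.
The two rarest classes, f py+ w+ and f+ py w, are the double crossovers. Comparing them with the parentals, only the py allele has switched, so py is the middle locus and the order is w – py – f.
Crossovers in the w–py interval produce the single-crossover classes f py w and f+ py+ w+ (48 + 49 = 97) plus the double crossovers (6).
RF(w–py) = (97 + 6) / 500 = 103/500 = 0.2060 → 20.6 centimorgans.

20.6 centimorgans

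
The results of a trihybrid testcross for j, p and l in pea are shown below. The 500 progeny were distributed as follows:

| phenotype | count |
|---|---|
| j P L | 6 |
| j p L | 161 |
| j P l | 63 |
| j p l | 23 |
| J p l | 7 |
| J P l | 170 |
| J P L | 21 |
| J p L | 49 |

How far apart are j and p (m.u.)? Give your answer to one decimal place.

The two most frequent reciprocal classes, J P l and j p L, are the parental types, so the F1 was J P l / j p L.
The two rarest classes, J p l and j P L, are the double crossovers. Comparing them with the parentals, only the p allele has switched, so p is the middle locus and the order is j – p – l.
Crossovers in the j–p interval produce the single-crossover classes j P l and J p L (63 + 49 = 112) plus the double crossovers (13).
RF(j–p) = (112 + 13) / 500 = 125/500 = 0.2500 → 25.0 m.u.

25.0 m.u.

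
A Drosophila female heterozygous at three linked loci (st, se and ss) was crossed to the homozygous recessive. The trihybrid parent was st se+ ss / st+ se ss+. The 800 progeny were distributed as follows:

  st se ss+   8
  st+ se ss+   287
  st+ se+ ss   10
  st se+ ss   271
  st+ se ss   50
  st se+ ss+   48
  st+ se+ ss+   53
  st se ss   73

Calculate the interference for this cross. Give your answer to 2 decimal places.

The two rarest classes, st+ se+ ss and st se ss+, are the double crossovers. Comparing them with the parentals, only the st allele has switched, so st is the middle locus and the order is se – st – ss.
se–st: (126 + 18)/800 = 0.1800; st–ss: (98 + 18)/800 = 0.1450.
Expected DCO frequency = 0.1800 × 0.1450 ≈ 0.02610; observed = 18/800 ≈ 0.02250.
Coefficient of coincidence = 0.02250/0.02610 ≈ 0.86; interference = 1 − 0.86 = 0.14.

0.14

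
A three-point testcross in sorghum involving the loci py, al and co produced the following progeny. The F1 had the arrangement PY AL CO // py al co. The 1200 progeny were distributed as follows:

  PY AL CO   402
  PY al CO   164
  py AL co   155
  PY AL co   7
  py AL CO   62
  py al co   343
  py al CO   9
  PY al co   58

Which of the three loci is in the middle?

co

The two rarest classes, PY AL co and py al CO, are the double crossovers. Comparing them with the parentals, only the co allele has switched, so co is the middle locus and the order is py – co – al.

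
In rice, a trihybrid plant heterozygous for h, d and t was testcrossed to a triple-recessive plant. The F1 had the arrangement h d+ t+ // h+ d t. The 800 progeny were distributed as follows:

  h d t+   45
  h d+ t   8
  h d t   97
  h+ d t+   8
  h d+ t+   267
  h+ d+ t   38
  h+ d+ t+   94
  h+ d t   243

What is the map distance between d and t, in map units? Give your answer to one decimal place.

The two rarest classes, h d+ t and h+ d t+, are the double crossovers. Comparing them with the parentals, only the t allele has switched, so t is the middle locus and the order is d – t – h.
Crossovers in the d–t interval produce the single-crossover classes h d t+ and h+ d+ t (45 + 38 = 83) plus the double crossovers (16).
RF(d–t) = (83 + 16) / 800 = 99/800 = 0.1237 → 12.4 map units.

12.4 map units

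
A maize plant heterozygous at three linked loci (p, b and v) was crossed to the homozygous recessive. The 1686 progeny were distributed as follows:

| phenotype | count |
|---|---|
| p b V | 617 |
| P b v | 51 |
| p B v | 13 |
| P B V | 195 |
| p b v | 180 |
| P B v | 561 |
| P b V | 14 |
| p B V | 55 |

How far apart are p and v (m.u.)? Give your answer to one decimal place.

The two most frequent reciprocal classes, p b V and P B v, are the parental types, so the F1 was p b V / P B v.
The two rarest classes, P b V and p B v, are the double crossovers. Comparing them with the parentals, only the p allele has switched, so p is the middle locus and the order is b – p – v.
Crossovers in the p–v interval produce the single-crossover classes p b v and P B V (180 + 195 = 375) plus the double crossovers (27).
RF(p–v) = (375 + 27) / 1686 = 402/1686 = 0.2384 → 23.8 m.u.

23.8 m.u.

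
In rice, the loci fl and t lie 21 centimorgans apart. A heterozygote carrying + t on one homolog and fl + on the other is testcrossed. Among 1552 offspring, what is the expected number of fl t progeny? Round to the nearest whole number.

A map distance of 21 centimorgans corresponds to a recombination frequency of 0.210.
The F1 is + t / fl +, so fl t is a recombinant gamete class with expected frequency r/2 = 0.210/2 = 0.1050.
Expected number = 0.1050 × 1552 = 162.96 ≈ 163.

163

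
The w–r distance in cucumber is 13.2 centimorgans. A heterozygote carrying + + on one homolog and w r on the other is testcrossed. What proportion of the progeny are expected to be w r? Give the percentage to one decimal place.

43.4%

A map distance of 13.2 centimorgans corresponds to a recombination frequency of 0.132.
The F1 is + + / w r, so w r is a parental gamete class with expected frequency (1 − r)/2 = 0.868/2 = 0.4340.
That is 0.4340 = 43.4% of the progeny.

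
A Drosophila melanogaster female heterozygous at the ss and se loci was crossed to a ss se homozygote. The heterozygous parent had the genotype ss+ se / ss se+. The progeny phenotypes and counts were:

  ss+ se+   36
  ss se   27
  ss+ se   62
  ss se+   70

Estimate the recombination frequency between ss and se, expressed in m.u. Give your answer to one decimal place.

32.3 m.u.

The recombinant classes are ss+ se+ and ss se: 36 + 27 = 63.
Recombination frequency = 63/195 = 0.3231 ≈ 32.3%, i.e. 32.3 m.u.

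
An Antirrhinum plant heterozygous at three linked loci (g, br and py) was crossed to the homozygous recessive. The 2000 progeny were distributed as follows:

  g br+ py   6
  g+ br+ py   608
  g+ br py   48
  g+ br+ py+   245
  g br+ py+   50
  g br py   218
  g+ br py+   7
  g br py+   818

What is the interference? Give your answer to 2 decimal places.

0.51

The two most frequent reciprocal classes, g br py+ and g+ br+ py, are the parental types, so the F1 was g br py+ / g+ br+ py.
The two rarest classes, g+ br py+ and g br+ py, are the double crossovers. Comparing them with the parentals, only the g allele has switched, so g is the middle locus and the order is py – g – br.
py–g: (463 + 13)/2000 = 0.2380; g–br: (98 + 13)/2000 = 0.0555.
Expected DCO frequency = 0.2380 × 0.0555 ≈ 0.01321; observed = 13/2000 ≈ 0.00650.
Coefficient of coincidence = 0.00650/0.01321 ≈ 0.49; interference = 1 − 0.49 = 0.51.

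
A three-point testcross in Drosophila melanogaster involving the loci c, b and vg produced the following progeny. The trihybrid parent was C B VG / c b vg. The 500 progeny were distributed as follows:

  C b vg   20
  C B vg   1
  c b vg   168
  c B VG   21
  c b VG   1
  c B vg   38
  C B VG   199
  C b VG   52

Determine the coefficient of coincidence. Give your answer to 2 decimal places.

The two rarest classes, C B vg and c b VG, are the double crossovers. Comparing them with the parentals, only the vg allele has switched, so vg is the middle locus and the order is b – vg – c.
b–vg: (90 + 2)/500 = 0.1840; vg–c: (41 + 2)/500 = 0.0860.
Expected DCO frequency = 0.1840 × 0.0860 ≈ 0.01582; observed = 2/500 ≈ 0.00400.
Coefficient of coincidence = 0.00400/0.01582 ≈ 0.25.

0.25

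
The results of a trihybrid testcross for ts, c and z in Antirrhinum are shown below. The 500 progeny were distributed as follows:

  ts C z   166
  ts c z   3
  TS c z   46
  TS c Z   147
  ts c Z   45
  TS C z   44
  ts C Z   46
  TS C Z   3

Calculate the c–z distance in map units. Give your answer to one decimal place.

The two most frequent reciprocal classes, TS c Z and ts C z, are the parental types, so the F1 was TS c Z / ts C z.
The two rarest classes, TS C Z and ts c z, are the double crossovers. Comparing them with the parentals, only the c allele has switched, so c is the middle locus and the order is ts – c – z.
Crossovers in the c–z interval produce the single-crossover classes TS c z and ts C Z (46 + 46 = 92) plus the double crossovers (6).
RF(c–z) = (92 + 6) / 500 = 98/500 = 0.1960 → 19.6 map units.

19.6 map units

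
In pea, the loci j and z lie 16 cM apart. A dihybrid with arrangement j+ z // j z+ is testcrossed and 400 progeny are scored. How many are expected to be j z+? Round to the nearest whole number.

A map distance of 16 cM corresponds to a recombination frequency of 0.160.
The F1 is j+ z / j z+, so j z+ is a parental gamete class with expected frequency (1 − r)/2 = 0.840/2 = 0.4200.
Expected number = 0.4200 × 400 = 168.00 ≈ 168.

168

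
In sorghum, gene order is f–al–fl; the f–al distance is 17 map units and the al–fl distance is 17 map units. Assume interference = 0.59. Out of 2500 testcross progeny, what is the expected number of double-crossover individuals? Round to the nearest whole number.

Map distances give recombination frequencies of 0.170 and 0.170 for the two intervals.
With interference 0.59 (so coincidence = 0.41), expected double-crossover frequency = 0.170 × 0.170 × 0.41 = 0.01185.
Expected number = 0.01185 × 2500 = 29.62 ≈ 30.

30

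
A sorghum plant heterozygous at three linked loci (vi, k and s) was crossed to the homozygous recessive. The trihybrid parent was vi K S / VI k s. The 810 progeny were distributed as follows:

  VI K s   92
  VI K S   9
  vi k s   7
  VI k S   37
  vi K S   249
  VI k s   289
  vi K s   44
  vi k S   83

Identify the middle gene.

vi

The two rarest classes, VI K S and vi k s, are the double crossovers. Comparing them with the parentals, only the vi allele has switched, so vi is the middle locus and the order is k – vi – s.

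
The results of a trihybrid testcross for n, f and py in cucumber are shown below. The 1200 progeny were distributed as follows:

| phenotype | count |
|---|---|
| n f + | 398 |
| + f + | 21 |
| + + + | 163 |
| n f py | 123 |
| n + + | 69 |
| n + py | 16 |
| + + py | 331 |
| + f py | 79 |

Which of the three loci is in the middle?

n

The two most frequent reciprocal classes, n f + and + + py, are the parental types, so the F1 was n f + / + + py.
The two rarest classes, + f + and n + py, are the double crossovers. Comparing them with the parentals, only the n allele has switched, so n is the middle locus and the order is f – n – py.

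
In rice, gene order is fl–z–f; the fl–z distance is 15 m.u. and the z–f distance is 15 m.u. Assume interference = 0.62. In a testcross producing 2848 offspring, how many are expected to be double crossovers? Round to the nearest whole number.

24

Map distances give recombination frequencies of 0.150 and 0.150 for the two intervals.
With interference 0.62 (so coincidence = 0.38), expected double-crossover frequency = 0.150 × 0.150 × 0.38 = 0.00855.
Expected number = 0.00855 × 2848 = 24.35 ≈ 24.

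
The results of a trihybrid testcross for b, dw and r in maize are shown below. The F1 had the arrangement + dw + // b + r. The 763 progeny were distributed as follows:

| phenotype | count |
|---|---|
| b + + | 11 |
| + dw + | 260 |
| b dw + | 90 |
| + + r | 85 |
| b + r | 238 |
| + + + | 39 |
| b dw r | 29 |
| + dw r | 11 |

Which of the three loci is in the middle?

r

The two rarest classes, + dw r and b + +, are the double crossovers. Comparing them with the parentals, only the r allele has switched, so r is the middle locus and the order is b – r – dw.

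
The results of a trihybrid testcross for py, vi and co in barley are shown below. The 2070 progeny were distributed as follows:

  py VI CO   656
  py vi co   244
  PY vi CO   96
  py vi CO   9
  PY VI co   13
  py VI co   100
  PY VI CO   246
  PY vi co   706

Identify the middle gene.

The two most frequent reciprocal classes, PY vi co and py VI CO, are the parental types, so the F1 was PY vi co / py VI CO.
The two rarest classes, PY VI co and py vi CO, are the double crossovers. Comparing them with the parentals, only the vi allele has switched, so vi is the middle locus and the order is co – vi – py.

vi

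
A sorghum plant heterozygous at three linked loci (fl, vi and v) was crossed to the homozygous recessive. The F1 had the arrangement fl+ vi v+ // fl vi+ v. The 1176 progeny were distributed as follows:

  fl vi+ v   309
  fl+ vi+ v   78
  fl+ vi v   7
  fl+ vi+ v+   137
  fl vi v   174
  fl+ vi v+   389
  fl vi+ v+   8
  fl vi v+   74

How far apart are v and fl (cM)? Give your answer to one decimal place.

The two rarest classes, fl+ vi v and fl vi+ v+, are the double crossovers. Comparing them with the parentals, only the v allele has switched, so v is the middle locus and the order is vi – v – fl.
Crossovers in the v–fl interval produce the single-crossover classes fl vi v+ and fl+ vi+ v (74 + 78 = 152) plus the double crossovers (15).
RF(v–fl) = (152 + 15) / 1176 = 167/1176 = 0.1420 → 14.2 cM.

14.2 cM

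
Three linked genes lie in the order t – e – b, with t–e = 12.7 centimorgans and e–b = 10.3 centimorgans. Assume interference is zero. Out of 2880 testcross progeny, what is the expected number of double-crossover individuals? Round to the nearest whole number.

38

Map distances give recombination frequencies of 0.127 and 0.103 for the two intervals.
With no interference, expected double-crossover frequency = 0.127 × 0.103 = 0.01308.
Expected number = 0.01308 × 2880 = 37.67 ≈ 38.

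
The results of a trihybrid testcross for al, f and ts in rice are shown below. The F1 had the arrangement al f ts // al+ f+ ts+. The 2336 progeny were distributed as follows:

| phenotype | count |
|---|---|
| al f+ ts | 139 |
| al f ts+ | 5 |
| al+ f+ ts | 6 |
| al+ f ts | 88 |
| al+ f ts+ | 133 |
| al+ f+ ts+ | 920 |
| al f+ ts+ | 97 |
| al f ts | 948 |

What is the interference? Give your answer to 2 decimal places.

0.54

The two rarest classes, al f ts+ and al+ f+ ts, are the double crossovers. Comparing them with the parentals, only the ts allele has switched, so ts is the middle locus and the order is al – ts – f.
al–ts: (185 + 11)/2336 = 0.0839; ts–f: (272 + 11)/2336 = 0.1211.
Expected DCO frequency = 0.0839 × 0.1211 ≈ 0.01016; observed = 11/2336 ≈ 0.00471.
Coefficient of coincidence = 0.00471/0.01016 ≈ 0.46; interference = 1 − 0.46 = 0.54.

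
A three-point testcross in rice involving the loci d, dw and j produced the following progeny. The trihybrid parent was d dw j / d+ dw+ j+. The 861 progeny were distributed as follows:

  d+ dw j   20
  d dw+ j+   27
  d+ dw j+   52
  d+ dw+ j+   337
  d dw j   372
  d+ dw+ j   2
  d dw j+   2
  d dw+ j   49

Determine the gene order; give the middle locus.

j

The two rarest classes, d dw j+ and d+ dw+ j, are the double crossovers. Comparing them with the parentals, only the j allele has switched, so j is the middle locus and the order is dw – j – d.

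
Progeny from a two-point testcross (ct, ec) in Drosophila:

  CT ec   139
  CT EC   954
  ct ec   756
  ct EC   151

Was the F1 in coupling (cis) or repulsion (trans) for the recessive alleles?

The two most frequent classes are CT EC (954) and ct ec (756); these are the parental (non-recombinant) types.
So the F1 carried CT EC on one chromosome and ct ec on the other — the recessive alleles are on the same chromosome (cis / coupling).

cis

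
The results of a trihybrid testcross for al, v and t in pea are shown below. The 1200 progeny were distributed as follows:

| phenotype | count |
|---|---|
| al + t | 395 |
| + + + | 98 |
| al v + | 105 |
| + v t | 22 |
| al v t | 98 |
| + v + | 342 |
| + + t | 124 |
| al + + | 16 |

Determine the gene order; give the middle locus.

t

The two most frequent reciprocal classes, al + t and + v +, are the parental types, so the F1 was al + t / + v +.
The two rarest classes, al + + and + v t, are the double crossovers. Comparing them with the parentals, only the t allele has switched, so t is the middle locus and the order is v – t – al.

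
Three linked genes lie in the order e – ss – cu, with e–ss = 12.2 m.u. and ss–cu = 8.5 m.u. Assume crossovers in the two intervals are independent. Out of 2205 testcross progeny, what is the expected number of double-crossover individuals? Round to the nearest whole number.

Map distances give recombination frequencies of 0.122 and 0.085 for the two intervals.
With no interference, expected double-crossover frequency = 0.122 × 0.085 = 0.01037.
Expected number = 0.01037 × 2205 = 22.87 ≈ 23.

23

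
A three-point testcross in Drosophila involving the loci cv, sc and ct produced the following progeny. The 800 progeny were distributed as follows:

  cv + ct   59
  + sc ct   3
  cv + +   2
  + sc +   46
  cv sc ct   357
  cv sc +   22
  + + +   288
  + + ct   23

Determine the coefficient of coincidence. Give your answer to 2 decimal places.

0.73

The two most frequent reciprocal classes, cv sc ct and + + +, are the parental types, so the F1 was cv sc ct / + + +.
The two rarest classes, + sc ct and cv + +, are the double crossovers. Comparing them with the parentals, only the cv allele has switched, so cv is the middle locus and the order is sc – cv – ct.
sc–cv: (105 + 5)/800 = 0.1375; cv–ct: (45 + 5)/800 = 0.0625.
Expected DCO frequency = 0.1375 × 0.0625 ≈ 0.00859; observed = 5/800 ≈ 0.00625.
Coefficient of coincidence = 0.00625/0.00859 ≈ 0.73.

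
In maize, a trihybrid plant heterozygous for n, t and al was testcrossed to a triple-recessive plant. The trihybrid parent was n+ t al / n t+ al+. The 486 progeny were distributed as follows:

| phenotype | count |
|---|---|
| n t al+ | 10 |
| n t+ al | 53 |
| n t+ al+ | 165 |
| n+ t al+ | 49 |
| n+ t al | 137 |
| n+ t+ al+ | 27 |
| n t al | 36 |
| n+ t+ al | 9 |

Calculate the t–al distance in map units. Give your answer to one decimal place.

The two rarest classes, n+ t+ al and n t al+, are the double crossovers. Comparing them with the parentals, only the t allele has switched, so t is the middle locus and the order is al – t – n.
Crossovers in the al–t interval produce the single-crossover classes n+ t al+ and n t+ al (49 + 53 = 102) plus the double crossovers (19).
RF(al–t) = (102 + 19) / 486 = 121/486 = 0.2490 → 24.9 map units.

24.9 map units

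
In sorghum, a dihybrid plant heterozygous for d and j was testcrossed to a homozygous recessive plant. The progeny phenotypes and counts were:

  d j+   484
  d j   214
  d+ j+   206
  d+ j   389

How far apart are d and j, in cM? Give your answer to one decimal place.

The two most frequent classes, d+ j (389) and d j+ (484), are the parental types, so the F1 was d+ j / d j+.
The recombinant classes are d+ j+ and d j: 206 + 214 = 420.
Recombination frequency = 420/1293 = 0.3248 ≈ 32.5%, i.e. 32.5 cM.

32.5 cM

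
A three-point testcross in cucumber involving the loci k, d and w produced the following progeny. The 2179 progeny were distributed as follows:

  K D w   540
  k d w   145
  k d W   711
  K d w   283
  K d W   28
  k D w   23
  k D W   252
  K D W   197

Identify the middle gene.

The two most frequent reciprocal classes, K D w and k d W, are the parental types, so the F1 was K D w / k d W.
The two rarest classes, k D w and K d W, are the double crossovers. Comparing them with the parentals, only the k allele has switched, so k is the middle locus and the order is d – k – w.

k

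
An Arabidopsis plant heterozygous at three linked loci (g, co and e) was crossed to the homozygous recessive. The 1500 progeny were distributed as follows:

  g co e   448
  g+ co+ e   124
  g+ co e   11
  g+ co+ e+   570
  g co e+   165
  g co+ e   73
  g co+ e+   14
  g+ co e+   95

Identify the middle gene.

g

The two most frequent reciprocal classes, g co e and g+ co+ e+, are the parental types, so the F1 was g co e / g+ co+ e+.
The two rarest classes, g+ co e and g co+ e+, are the double crossovers. Comparing them with the parentals, only the g allele has switched, so g is the middle locus and the order is e – g – co.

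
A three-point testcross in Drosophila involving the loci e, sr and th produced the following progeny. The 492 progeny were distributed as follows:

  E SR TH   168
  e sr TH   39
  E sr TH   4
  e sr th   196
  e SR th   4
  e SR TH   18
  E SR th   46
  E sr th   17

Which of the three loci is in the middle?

The two most frequent reciprocal classes, E SR TH and e sr th, are the parental types, so the F1 was E SR TH / e sr th.
The two rarest classes, E sr TH and e SR th, are the double crossovers. Comparing them with the parentals, only the sr allele has switched, so sr is the middle locus and the order is th – sr – e.

sr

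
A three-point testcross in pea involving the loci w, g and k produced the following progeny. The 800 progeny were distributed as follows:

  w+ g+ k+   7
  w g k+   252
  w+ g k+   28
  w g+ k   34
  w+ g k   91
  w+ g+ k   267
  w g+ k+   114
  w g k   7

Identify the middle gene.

k

The two most frequent reciprocal classes, w+ g+ k and w g k+, are the parental types, so the F1 was w+ g+ k / w g k+.
The two rarest classes, w+ g+ k+ and w g k, are the double crossovers. Comparing them with the parentals, only the k allele has switched, so k is the middle locus and the order is w – k – g.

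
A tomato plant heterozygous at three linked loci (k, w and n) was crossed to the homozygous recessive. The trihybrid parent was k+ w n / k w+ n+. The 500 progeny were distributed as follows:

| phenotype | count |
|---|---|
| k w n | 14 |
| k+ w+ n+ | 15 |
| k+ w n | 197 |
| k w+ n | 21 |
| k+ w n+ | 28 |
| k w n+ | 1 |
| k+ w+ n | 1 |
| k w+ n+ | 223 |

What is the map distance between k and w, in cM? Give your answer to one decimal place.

6.2 cM

The two rarest classes, k+ w+ n and k w n+, are the double crossovers. Comparing them with the parentals, only the w allele has switched, so w is the middle locus and the order is n – w – k.
Crossovers in the w–k interval produce the single-crossover classes k w n and k+ w+ n+ (14 + 15 = 29) plus the double crossovers (2).
RF(w–k) = (29 + 2) / 500 = 31/500 = 0.0620 → 6.2 cM.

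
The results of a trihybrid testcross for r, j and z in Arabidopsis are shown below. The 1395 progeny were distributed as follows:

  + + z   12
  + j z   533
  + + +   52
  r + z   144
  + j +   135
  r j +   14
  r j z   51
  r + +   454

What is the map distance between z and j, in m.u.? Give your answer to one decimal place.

The two most frequent reciprocal classes, r + + and + j z, are the parental types, so the F1 was r + + / + j z.
The two rarest classes, r j + and + + z, are the double crossovers. Comparing them with the parentals, only the j allele has switched, so j is the middle locus and the order is z – j – r.
Crossovers in the z–j interval produce the single-crossover classes r + z and + j + (144 + 135 = 279) plus the double crossovers (26).
RF(z–j) = (279 + 26) / 1395 = 305/1395 = 0.2186 → 21.9 m.u.

21.9 m.u.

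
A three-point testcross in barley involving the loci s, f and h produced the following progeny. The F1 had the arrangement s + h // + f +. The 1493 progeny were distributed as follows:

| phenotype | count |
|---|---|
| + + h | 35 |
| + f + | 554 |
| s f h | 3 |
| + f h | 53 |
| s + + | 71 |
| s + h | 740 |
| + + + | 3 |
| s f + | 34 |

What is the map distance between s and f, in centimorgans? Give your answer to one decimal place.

The two rarest classes, s f h and + + +, are the double crossovers. Comparing them with the parentals, only the f allele has switched, so f is the middle locus and the order is s – f – h.
Crossovers in the s–f interval produce the single-crossover classes + + h and s f + (35 + 34 = 69) plus the double crossovers (6).
RF(s–f) = (69 + 6) / 1493 = 75/1493 = 0.0502 → 5.0 centimorgans.

5.0 centimorgans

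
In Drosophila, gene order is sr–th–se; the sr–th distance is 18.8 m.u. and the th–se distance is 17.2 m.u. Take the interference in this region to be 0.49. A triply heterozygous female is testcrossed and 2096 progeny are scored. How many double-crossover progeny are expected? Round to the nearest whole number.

Map distances give recombination frequencies of 0.188 and 0.172 for the two intervals.
With interference 0.49 (so coincidence = 0.51), expected double-crossover frequency = 0.188 × 0.172 × 0.51 = 0.01649.
Expected number = 0.01649 × 2096 = 34.57 ≈ 35.

35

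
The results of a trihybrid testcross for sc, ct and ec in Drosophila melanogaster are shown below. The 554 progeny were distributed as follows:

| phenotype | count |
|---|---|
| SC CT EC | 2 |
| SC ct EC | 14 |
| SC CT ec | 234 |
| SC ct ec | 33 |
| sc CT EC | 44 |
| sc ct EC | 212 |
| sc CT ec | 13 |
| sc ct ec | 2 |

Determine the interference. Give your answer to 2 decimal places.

0.12

The two most frequent reciprocal classes, sc ct EC and SC CT ec, are the parental types, so the F1 was sc ct EC / SC CT ec.
The two rarest classes, sc ct ec and SC CT EC, are the double crossovers. Comparing them with the parentals, only the ec allele has switched, so ec is the middle locus and the order is ct – ec – sc.
ct–ec: (77 + 4)/554 = 0.1462; ec–sc: (27 + 4)/554 = 0.0560.
Expected DCO frequency = 0.1462 × 0.0560 ≈ 0.00819; observed = 4/554 ≈ 0.00722.
Coefficient of coincidence = 0.00722/0.00819 ≈ 0.88; interference = 1 − 0.88 = 0.12.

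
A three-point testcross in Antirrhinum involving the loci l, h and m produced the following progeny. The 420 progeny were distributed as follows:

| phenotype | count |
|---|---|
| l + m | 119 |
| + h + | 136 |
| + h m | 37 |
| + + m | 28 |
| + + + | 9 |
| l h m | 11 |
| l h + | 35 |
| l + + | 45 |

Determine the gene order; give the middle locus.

The two most frequent reciprocal classes, l + m and + h +, are the parental types, so the F1 was l + m / + h +.
The two rarest classes, l h m and + + +, are the double crossovers. Comparing them with the parentals, only the h allele has switched, so h is the middle locus and the order is m – h – l.

h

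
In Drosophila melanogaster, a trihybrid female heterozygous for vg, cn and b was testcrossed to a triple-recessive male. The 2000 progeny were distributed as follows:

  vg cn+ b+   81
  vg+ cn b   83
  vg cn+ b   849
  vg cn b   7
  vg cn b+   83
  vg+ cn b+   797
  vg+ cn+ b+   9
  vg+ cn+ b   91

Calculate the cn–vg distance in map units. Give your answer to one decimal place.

The two most frequent reciprocal classes, vg+ cn b+ and vg cn+ b, are the parental types, so the F1 was vg+ cn b+ / vg cn+ b.
The two rarest classes, vg+ cn+ b+ and vg cn b, are the double crossovers. Comparing them with the parentals, only the cn allele has switched, so cn is the middle locus and the order is b – cn – vg.
Crossovers in the cn–vg interval produce the single-crossover classes vg cn b+ and vg+ cn+ b (83 + 91 = 174) plus the double crossovers (16).
RF(cn–vg) = (174 + 16) / 2000 = 190/2000 = 0.0950 → 9.5 map units.

9.5 map units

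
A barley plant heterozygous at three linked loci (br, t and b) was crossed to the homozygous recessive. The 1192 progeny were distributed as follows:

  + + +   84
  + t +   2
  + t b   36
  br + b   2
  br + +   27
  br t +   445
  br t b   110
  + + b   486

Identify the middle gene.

The two most frequent reciprocal classes, br t + and + + b, are the parental types, so the F1 was br t + / + + b.
The two rarest classes, + t + and br + b, are the double crossovers. Comparing them with the parentals, only the br allele has switched, so br is the middle locus and the order is b – br – t.

br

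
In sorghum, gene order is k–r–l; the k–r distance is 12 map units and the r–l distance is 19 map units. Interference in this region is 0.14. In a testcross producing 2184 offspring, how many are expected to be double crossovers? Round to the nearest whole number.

43

Map distances give recombination frequencies of 0.120 and 0.190 for the two intervals.
With interference 0.14 (so coincidence = 0.86), expected double-crossover frequency = 0.120 × 0.190 × 0.86 = 0.01961.
Expected number = 0.01961 × 2184 = 42.82 ≈ 43.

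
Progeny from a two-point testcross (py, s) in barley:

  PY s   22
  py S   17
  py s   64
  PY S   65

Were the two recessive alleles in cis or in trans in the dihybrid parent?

The two most frequent classes are PY S (65) and py s (64); these are the parental (non-recombinant) types.
So the F1 carried PY S on one chromosome and py s on the other — the recessive alleles are on the same chromosome (cis / coupling).

cis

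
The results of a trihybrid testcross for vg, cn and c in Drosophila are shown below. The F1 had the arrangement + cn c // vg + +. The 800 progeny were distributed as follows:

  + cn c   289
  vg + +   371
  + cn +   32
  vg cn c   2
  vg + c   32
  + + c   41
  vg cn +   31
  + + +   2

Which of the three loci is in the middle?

The two rarest classes, vg cn c and + + +, are the double crossovers. Comparing them with the parentals, only the vg allele has switched, so vg is the middle locus and the order is cn – vg – c.

vg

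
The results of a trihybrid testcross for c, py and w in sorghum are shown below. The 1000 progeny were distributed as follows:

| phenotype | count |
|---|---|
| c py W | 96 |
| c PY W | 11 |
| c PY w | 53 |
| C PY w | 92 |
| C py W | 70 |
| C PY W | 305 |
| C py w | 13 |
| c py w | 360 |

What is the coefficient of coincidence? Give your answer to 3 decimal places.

The two most frequent reciprocal classes, C PY W and c py w, are the parental types, so the F1 was C PY W / c py w.
The two rarest classes, c PY W and C py w, are the double crossovers. Comparing them with the parentals, only the c allele has switched, so c is the middle locus and the order is w – c – py.
w–c: (188 + 24)/1000 = 0.2120; c–py: (123 + 24)/1000 = 0.1470.
Expected DCO frequency = 0.2120 × 0.1470 ≈ 0.03116; observed = 24/1000 ≈ 0.02400.
Coefficient of coincidence = 0.02400/0.03116 ≈ 0.770.

0.770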